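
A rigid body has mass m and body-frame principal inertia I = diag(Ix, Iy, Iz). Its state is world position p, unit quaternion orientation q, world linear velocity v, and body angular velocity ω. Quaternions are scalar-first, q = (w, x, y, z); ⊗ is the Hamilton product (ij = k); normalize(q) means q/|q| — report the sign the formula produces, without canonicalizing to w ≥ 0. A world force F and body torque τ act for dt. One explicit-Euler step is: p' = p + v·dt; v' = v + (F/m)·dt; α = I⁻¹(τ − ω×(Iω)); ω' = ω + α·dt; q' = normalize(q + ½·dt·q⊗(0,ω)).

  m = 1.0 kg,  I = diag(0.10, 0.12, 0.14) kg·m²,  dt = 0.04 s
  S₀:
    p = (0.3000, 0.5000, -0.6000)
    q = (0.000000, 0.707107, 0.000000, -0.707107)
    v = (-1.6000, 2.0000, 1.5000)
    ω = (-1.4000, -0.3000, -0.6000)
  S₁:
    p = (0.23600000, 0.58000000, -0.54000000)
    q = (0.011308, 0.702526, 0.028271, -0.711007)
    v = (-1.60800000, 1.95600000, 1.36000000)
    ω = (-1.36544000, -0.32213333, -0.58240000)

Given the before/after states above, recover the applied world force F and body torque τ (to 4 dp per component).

F = (-0.2000, -1.1000, -3.5000)
τ = (0.0900, -0.1000, 0.0700)

velocity change Δv = (-0.00800000, -0.04400000, -0.14000000)
F = m·Δv/dt = (-0.2000, -1.1000, -3.5000)
Δω = ω₁−ω₀ = (0.03456000, -0.02213333, 0.01760000)
applied torque τ = (0.0900, -0.1000, 0.0700)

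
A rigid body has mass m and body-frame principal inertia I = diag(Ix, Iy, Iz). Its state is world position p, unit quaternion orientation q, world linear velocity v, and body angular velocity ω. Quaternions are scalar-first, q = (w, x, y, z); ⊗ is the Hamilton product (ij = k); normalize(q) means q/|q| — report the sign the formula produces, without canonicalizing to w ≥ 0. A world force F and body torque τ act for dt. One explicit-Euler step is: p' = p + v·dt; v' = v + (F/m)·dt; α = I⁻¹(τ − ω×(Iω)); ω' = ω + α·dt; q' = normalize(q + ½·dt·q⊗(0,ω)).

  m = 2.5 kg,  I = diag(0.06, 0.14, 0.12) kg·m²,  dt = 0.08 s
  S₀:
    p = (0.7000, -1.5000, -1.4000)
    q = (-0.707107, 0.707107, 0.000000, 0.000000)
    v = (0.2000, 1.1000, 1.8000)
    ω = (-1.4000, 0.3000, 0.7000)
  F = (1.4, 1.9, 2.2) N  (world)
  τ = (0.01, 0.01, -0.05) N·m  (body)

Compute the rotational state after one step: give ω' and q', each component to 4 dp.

gyro term ω×Iω = (-0.0042, 0.0588, -0.0336)
angular accel α = (0.2367, -0.3486, -0.1367)
new body rate ω' = (-1.3811, 0.2721, 0.6891)
q⊗(0,ω) = (0.9899498, 0.9899498, -0.7071070, -0.2828428)
q' = normalize(q + ½dt·q⊗(0,ω)) = (-0.6662, 0.7452, -0.0282, -0.0113)

ω' = (-1.3811, 0.2721, 0.6891)
q' = (-0.6662, 0.7452, -0.0282, -0.0113)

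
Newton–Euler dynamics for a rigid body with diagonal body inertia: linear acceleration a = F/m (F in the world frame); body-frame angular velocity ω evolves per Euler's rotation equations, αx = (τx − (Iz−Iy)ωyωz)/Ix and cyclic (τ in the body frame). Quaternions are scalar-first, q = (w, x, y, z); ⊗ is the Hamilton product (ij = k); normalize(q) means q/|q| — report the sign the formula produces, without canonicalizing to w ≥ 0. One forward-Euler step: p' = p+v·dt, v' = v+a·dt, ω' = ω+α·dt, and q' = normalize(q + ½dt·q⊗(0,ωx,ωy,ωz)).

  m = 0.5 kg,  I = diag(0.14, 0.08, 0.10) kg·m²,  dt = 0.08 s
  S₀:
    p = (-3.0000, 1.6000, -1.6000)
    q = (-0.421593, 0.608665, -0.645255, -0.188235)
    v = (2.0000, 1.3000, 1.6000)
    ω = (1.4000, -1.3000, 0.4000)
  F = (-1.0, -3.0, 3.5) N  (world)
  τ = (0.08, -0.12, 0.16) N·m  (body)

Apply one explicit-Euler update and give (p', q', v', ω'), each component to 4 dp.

p + v·dt = (-2.8400, 1.7040, -1.4720)
v' = v + a·dt = (1.8400, 0.8200, 2.1600)
gyro term ω×Iω = (-0.0104, 0.0224, 0.1092)
(τ − ω×Iω)/I = (0.6457, -1.7800, 0.5080)
ω' = ω + α·dt = (1.4517, -1.4424, 0.4406)
Hamilton product q⊗(0,ω) = (-1.6156685, -1.0930377, 0.0410759, -0.0565447)
q' = normalize(q + ½dt·q⊗(0,ω)) = (-0.4847, 0.5632, -0.6417, -0.1899)

p' = (-2.8400, 1.7040, -1.4720)
q' = (-0.4847, 0.5632, -0.6417, -0.1899)
v' = (1.8400, 0.8200, 2.1600)
ω' = (1.4517, -1.4424, 0.4406)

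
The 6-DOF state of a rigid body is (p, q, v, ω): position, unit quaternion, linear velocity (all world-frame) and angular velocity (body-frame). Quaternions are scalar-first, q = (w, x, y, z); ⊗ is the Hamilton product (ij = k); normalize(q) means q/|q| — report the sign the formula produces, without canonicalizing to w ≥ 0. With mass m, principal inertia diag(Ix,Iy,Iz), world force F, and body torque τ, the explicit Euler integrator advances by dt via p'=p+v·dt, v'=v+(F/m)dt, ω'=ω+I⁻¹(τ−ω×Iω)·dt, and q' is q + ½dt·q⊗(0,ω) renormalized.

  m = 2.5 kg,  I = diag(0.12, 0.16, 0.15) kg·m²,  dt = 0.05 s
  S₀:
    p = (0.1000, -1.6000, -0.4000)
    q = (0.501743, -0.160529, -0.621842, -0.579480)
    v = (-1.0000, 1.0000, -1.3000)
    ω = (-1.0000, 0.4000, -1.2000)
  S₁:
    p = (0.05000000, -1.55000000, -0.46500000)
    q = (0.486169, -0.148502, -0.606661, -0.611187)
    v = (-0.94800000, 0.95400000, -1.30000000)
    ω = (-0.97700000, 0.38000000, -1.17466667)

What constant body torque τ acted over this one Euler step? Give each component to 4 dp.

τ = (0.0600, -0.1000, 0.0600)

rate change Δω = (0.02300000, -0.02000000, 0.02533333)
gyro term ω₀×Iω₀ = (0.0048, -0.0360, -0.0160)
I·α + gyro = (0.0600, -0.1000, 0.0600)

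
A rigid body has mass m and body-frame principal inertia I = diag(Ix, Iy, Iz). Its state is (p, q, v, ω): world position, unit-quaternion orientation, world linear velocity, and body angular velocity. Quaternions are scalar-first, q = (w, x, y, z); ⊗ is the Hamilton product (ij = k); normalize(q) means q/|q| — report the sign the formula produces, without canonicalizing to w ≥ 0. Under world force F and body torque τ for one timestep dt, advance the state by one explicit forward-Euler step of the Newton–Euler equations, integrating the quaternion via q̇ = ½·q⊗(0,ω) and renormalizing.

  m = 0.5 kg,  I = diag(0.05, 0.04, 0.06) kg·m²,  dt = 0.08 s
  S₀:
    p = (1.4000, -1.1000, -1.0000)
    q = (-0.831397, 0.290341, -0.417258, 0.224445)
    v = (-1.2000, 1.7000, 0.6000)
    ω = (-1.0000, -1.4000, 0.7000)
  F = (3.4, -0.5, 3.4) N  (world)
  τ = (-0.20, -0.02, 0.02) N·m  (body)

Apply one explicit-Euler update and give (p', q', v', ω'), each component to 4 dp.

a = F/m = (6.8000, -1.0000, 6.8000)
p + v·dt = (1.3040, -0.9640, -0.9520)
v + (F/m)dt = (-0.6560, 1.6200, 1.1440)
precession coupling ω×(Iω) = (-0.0196, 0.0070, -0.0140)
α = I⁻¹(τ − ω×Iω) = (-3.6080, -0.6750, 0.5667)
ω + α·dt = (-1.2886, -1.4540, 0.7453)
2q̇ = q⊗(0,ω) = (-0.4509317, 0.8535394, 0.7362721, -1.4057133)
updated quaternion q' = (-0.8471, 0.3236, -0.3867, 0.1678)

p' = (1.3040, -0.9640, -0.9520)
q' = (-0.8471, 0.3236, -0.3867, 0.1678)
v' = (-0.6560, 1.6200, 1.1440)
ω' = (-1.2886, -1.4540, 0.7453)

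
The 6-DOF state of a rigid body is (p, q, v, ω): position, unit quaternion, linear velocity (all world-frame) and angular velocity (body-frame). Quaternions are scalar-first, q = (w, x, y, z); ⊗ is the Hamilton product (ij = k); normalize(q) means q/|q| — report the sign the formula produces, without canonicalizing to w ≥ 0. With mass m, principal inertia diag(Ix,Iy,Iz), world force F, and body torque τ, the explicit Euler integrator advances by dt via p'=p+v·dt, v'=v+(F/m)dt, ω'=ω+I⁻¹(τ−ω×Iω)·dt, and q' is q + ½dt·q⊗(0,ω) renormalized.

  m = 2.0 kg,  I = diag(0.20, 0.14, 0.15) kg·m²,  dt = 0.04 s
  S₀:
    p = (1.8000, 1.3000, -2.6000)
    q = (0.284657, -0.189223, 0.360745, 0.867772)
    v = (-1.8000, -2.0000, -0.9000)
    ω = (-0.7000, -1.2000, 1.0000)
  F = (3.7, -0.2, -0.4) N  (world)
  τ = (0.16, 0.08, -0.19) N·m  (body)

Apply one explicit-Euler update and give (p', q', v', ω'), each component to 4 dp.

p' = (1.7280, 1.2200, -2.6360)
q' = (0.2732, -0.1651, 0.3453, 0.8825)
v' = (-1.7260, -2.0040, -0.9080)
ω' = (-0.6656, -1.1671, 0.9628)

a = F/m = (1.8500, -0.1000, -0.2000)
p + v·dt = (1.7280, 1.2200, -2.6360)
new velocity v' = (-1.7260, -2.0040, -0.9080)
angular accel α = (0.8600, 0.8214, -0.9307)
ω' = ω + α·dt = (-0.6656, -1.1671, 0.9628)
Hamilton product q⊗(0,ω) = (-0.5673341, 1.2028115, -0.7598058, 0.7642461)
q' = normalize(q + ½dt·q⊗(0,ω)) = (0.2732, -0.1651, 0.3453, 0.8825)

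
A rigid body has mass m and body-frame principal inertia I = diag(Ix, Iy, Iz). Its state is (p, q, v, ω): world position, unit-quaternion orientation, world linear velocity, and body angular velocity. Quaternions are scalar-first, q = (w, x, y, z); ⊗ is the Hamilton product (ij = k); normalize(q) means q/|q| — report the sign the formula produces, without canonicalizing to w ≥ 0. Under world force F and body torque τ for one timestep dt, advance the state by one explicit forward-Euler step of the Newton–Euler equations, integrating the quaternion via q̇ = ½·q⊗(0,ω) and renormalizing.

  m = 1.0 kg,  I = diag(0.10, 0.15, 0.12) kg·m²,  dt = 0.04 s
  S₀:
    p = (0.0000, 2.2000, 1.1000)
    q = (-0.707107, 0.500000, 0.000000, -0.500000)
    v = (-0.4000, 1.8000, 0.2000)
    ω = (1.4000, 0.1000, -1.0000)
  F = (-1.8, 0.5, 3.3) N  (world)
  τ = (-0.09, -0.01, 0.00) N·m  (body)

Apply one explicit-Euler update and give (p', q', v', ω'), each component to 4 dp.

p' = (-0.0160, 2.2720, 1.1080)
q' = (-0.7307, 0.4809, -0.0054, -0.4846)
v' = (-0.4720, 1.8200, 0.3320)
ω' = (1.3628, 0.0899, -1.0023)

linear accel F/m = (-1.8000, 0.5000, 3.3000)
new position p' = (-0.0160, 2.2720, 1.1080)
v' = v + a·dt = (-0.4720, 1.8200, 0.3320)
angular accel α = (-0.9300, -0.2533, -0.0583)
ω' = ω + α·dt = (1.3628, 0.0899, -1.0023)
q⊗(0,ω) = (-1.2000000, -0.9399498, -0.2707107, 0.7571070)
q + ½dt·q⊗(0,ω), renormalized = (-0.7307, 0.4809, -0.0054, -0.4846)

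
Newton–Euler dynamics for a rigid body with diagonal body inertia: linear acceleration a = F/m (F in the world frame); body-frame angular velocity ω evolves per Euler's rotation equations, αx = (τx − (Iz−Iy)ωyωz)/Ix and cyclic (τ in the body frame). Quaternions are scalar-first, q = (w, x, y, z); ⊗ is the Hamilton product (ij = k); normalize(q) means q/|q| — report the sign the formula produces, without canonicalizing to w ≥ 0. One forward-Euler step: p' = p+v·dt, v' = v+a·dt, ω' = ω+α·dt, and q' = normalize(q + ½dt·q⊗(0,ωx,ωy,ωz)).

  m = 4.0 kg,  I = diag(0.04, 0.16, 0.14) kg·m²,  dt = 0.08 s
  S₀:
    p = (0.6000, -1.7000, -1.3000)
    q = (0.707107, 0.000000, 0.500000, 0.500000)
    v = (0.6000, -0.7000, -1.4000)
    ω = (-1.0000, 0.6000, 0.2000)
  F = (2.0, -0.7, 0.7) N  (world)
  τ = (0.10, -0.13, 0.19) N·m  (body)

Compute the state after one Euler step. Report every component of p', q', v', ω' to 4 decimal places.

precession coupling ω×(Iω) = (-0.0024, 0.0200, -0.0720)
angular accel α = (2.5600, -0.9375, 1.8714)
ω' = ω + α·dt = (-0.7952, 0.5250, 0.3497)
2q̇ = q⊗(0,ω) = (-0.4000000, -0.9071070, -0.0757358, 0.6414214)
q' = normalize(q + ½dt·q⊗(0,ω)) = (0.6903, -0.0362, 0.4964, 0.5251)
p + v·dt = (0.6480, -1.7560, -1.4120)
v' = v + a·dt = (0.6400, -0.7140, -1.3860)

p' = (0.6480, -1.7560, -1.4120)
q' = (0.6903, -0.0362, 0.4964, 0.5251)
v' = (0.6400, -0.7140, -1.3860)
ω' = (-0.7952, 0.5250, 0.3497)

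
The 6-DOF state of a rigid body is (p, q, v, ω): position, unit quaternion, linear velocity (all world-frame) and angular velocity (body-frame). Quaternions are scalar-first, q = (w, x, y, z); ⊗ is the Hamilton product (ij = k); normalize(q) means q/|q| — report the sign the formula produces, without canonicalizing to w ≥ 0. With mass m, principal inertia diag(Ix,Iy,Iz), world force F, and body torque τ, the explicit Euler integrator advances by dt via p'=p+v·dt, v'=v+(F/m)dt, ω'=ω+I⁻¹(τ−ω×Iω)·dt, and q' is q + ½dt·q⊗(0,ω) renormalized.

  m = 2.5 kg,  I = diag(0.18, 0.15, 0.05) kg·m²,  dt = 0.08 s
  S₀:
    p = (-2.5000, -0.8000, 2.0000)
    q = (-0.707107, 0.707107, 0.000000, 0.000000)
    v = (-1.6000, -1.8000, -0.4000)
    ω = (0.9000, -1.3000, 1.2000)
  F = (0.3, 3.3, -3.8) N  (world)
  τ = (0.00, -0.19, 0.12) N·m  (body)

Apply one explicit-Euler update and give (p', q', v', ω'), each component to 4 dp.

p' = (-2.6280, -0.9440, 1.9680)
q' = (-0.7303, 0.6795, 0.0028, -0.0705)
v' = (-1.5904, -1.6944, -0.5216)
ω' = (0.8307, -1.4762, 1.3358)

new position p' = (-2.6280, -0.9440, 1.9680)
new velocity v' = (-1.5904, -1.6944, -0.5216)
precession coupling ω×(Iω) = (0.1560, 0.1404, 0.0351)
angular accel α = (-0.8667, -2.2027, 1.6980)
new body rate ω' = (0.8307, -1.4762, 1.3358)
q⊗(0,ω) = (-0.6363963, -0.6363963, 0.0707107, -1.7677675)
updated quaternion q' = (-0.7303, 0.6795, 0.0028, -0.0705)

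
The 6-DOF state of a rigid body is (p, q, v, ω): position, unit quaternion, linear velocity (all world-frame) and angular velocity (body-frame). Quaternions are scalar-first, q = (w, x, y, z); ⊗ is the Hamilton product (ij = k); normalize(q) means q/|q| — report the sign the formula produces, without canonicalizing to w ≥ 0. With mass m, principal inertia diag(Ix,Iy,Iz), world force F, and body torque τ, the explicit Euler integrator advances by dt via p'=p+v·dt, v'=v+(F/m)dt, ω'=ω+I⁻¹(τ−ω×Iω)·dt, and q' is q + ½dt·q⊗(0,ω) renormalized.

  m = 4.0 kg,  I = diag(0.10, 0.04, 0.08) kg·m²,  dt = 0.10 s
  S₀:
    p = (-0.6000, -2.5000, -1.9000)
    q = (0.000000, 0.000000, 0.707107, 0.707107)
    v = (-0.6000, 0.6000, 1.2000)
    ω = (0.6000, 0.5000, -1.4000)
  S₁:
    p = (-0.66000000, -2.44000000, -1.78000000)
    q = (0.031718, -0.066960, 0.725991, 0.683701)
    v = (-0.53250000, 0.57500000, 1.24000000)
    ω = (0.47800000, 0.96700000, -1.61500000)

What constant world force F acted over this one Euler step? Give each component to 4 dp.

v₁ − v₀ = (0.06750000, -0.02500000, 0.04000000)
applied force F = (2.7000, -1.0000, 1.6000)

F = (2.7000, -1.0000, 1.6000)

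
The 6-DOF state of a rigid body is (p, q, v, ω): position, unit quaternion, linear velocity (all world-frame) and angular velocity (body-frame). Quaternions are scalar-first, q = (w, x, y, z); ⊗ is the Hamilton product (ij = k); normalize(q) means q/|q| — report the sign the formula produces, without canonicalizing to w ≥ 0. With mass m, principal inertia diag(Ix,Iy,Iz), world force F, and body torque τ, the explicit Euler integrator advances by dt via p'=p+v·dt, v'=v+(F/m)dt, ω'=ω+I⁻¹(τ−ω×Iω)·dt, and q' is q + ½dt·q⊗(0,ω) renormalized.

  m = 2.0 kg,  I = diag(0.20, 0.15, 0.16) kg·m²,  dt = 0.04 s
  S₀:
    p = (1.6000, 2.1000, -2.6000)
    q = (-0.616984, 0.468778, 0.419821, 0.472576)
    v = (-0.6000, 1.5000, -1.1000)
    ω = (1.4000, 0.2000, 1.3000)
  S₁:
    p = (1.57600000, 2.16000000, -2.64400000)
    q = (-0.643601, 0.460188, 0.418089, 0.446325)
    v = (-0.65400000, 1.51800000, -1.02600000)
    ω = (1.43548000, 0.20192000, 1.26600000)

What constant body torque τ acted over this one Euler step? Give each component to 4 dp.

τ = (0.1800, 0.0800, -0.1500)

rate change Δω = (0.03548000, 0.00192000, -0.03400000)
gyro term ω₀×Iω₀ = (0.0026, 0.0728, -0.0140)
τ = I·(Δω/dt) + ω₀×(Iω₀) = (0.1800, 0.0800, -0.1500)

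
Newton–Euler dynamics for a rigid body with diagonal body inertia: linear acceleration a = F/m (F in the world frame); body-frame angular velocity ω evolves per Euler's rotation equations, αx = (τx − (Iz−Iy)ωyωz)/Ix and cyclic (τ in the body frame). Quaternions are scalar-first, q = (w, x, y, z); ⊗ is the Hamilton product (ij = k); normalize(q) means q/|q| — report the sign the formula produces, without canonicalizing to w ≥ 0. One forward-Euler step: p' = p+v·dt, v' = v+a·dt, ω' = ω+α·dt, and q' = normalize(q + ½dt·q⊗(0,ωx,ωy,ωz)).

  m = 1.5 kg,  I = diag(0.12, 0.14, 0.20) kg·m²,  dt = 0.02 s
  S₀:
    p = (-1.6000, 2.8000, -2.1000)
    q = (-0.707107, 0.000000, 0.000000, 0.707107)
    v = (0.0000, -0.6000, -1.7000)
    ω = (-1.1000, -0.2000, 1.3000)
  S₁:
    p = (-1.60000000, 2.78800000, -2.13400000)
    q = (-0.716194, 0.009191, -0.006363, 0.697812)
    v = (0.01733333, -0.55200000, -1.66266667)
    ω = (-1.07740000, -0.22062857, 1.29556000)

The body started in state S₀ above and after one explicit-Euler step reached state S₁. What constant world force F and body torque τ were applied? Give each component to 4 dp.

F = (1.3000, 3.6000, 2.8000)
τ = (0.1200, -0.0300, -0.0400)

Δv = v₁−v₀ = (0.01733333, 0.04800000, 0.03733333)
F = m·Δv/dt = (1.3000, 3.6000, 2.8000)
rate change Δω = (0.02260000, -0.02062857, -0.00444000)
applied torque τ = (0.1200, -0.0300, -0.0400)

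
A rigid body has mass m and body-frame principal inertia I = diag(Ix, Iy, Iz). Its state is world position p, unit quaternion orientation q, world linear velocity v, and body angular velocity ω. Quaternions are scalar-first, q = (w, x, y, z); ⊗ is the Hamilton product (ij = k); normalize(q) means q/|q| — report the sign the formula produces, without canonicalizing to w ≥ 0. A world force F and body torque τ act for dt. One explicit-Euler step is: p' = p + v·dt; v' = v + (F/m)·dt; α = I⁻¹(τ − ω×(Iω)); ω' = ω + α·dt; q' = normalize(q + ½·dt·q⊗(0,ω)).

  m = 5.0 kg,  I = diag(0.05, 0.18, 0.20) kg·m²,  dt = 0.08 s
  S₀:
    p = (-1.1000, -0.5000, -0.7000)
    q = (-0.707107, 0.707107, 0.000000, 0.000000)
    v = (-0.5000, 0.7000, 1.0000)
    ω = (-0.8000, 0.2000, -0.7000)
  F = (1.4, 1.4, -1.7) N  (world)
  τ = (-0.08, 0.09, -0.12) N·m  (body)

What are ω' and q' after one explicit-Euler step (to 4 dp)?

ω' = (-0.9235, 0.2773, -0.7397)
q' = (-0.6838, 0.7291, 0.0141, 0.0254)

α = I⁻¹(τ − ω×Iω) = (-1.5440, 0.9667, -0.4960)
ω + α·dt = (-0.9235, 0.2773, -0.7397)
2q̇ = q⊗(0,ω) = (0.5656856, 0.5656856, 0.3535535, 0.6363963)
updated quaternion q' = (-0.6838, 0.7291, 0.0141, 0.0254)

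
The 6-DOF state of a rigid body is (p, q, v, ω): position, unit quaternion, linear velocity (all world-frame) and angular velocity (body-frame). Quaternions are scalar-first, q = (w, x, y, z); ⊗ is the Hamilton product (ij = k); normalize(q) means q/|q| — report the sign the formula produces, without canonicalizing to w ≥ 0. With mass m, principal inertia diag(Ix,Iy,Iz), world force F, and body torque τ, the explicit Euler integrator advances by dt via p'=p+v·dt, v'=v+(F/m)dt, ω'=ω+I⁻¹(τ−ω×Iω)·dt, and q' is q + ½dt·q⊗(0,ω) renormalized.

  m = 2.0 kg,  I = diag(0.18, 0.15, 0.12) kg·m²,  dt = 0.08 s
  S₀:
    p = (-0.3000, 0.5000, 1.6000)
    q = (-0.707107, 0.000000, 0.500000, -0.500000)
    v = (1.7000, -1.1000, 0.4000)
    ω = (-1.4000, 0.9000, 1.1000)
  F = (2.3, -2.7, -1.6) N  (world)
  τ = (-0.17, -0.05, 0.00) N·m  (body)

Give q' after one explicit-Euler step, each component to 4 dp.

Hamilton product q⊗(0,ω) = (0.1000000, 1.9899498, 0.0636037, -0.0778177)
q + ½dt·q⊗(0,ω), renormalized = (-0.7009, 0.0793, 0.5010, -0.5015)

q' = (-0.7009, 0.0793, 0.5010, -0.5015)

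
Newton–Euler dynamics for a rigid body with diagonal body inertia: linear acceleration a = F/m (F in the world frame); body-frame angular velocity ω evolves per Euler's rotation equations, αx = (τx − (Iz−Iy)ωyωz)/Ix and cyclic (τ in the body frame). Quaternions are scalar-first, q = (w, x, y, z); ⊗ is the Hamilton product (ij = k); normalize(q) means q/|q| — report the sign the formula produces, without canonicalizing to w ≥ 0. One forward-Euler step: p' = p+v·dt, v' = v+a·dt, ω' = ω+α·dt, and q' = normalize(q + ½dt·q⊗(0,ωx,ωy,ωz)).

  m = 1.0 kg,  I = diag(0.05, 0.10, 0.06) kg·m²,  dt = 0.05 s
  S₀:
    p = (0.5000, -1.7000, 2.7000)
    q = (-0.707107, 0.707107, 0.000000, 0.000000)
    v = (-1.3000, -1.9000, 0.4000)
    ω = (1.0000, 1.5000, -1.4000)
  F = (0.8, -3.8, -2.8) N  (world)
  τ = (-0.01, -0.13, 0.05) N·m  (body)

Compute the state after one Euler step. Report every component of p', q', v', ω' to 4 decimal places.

p' = (0.4350, -1.7950, 2.7200)
q' = (-0.7236, 0.6883, -0.0018, 0.0512)
v' = (-1.2600, -2.0900, 0.2600)
ω' = (0.9060, 1.4280, -1.4208)

linear accel F/m = (0.8000, -3.8000, -2.8000)
p' = p + v·dt = (0.4350, -1.7950, 2.7200)
v' = v + a·dt = (-1.2600, -2.0900, 0.2600)
gyro term ω×Iω = (0.0840, 0.0140, 0.0750)
(τ − ω×Iω)/I = (-1.8800, -1.4400, -0.4167)
ω' = ω + α·dt = (0.9060, 1.4280, -1.4208)
Hamilton product q⊗(0,ω) = (-0.7071070, -0.7071070, -0.0707107, 2.0506103)
q' = normalize(q + ½dt·q⊗(0,ω)) = (-0.7236, 0.6883, -0.0018, 0.0512)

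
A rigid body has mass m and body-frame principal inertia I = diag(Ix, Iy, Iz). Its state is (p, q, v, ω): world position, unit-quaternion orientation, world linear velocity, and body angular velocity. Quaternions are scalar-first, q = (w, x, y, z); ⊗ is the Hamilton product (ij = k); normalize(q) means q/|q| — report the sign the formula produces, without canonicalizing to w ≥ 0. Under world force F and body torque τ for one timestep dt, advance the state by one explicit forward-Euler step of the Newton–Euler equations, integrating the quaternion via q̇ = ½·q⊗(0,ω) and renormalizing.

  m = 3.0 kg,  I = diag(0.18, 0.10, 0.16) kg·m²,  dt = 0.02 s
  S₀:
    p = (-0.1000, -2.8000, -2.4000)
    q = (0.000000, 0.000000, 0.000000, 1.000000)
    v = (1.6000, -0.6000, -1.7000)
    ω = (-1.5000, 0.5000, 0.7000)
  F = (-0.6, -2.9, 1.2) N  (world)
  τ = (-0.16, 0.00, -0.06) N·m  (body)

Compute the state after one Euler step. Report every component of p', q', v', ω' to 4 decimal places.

p' = (-0.0680, -2.8120, -2.4340)
q' = (-0.0070, -0.0050, -0.0150, 0.9999)
v' = (1.5960, -0.6193, -1.6920)
ω' = (-1.5201, 0.5042, 0.6850)

(τ − ω×Iω)/I = (-1.0056, 0.2100, -0.7500)
ω + α·dt = (-1.5201, 0.5042, 0.6850)
2q̇ = q⊗(0,ω) = (-0.7000000, -0.5000000, -1.5000000, 0.0000000)
q + ½dt·q⊗(0,ω), renormalized = (-0.0070, -0.0050, -0.0150, 0.9999)
linear accel F/m = (-0.2000, -0.9667, 0.4000)
p' = p + v·dt = (-0.0680, -2.8120, -2.4340)
v' = v + a·dt = (1.5960, -0.6193, -1.6920)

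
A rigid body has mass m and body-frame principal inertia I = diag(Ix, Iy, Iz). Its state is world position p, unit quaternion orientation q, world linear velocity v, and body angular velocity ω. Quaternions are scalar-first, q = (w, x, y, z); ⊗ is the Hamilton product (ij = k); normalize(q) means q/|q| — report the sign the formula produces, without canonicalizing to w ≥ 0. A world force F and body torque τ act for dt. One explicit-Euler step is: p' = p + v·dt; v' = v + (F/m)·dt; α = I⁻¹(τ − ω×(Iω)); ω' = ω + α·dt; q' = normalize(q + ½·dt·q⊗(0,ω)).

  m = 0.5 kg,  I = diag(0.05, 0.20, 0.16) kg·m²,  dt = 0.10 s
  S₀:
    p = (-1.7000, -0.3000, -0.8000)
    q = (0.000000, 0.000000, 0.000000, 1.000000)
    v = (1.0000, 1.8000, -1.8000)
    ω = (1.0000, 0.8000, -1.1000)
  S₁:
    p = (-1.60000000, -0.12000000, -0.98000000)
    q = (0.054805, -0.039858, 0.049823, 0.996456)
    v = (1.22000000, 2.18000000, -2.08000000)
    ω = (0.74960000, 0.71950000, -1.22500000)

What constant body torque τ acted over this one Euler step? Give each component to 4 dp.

τ = (-0.0900, -0.0400, -0.0800)

rate change Δω = (-0.25040000, -0.08050000, -0.12500000)
I·α + gyro = (-0.0900, -0.0400, -0.0800)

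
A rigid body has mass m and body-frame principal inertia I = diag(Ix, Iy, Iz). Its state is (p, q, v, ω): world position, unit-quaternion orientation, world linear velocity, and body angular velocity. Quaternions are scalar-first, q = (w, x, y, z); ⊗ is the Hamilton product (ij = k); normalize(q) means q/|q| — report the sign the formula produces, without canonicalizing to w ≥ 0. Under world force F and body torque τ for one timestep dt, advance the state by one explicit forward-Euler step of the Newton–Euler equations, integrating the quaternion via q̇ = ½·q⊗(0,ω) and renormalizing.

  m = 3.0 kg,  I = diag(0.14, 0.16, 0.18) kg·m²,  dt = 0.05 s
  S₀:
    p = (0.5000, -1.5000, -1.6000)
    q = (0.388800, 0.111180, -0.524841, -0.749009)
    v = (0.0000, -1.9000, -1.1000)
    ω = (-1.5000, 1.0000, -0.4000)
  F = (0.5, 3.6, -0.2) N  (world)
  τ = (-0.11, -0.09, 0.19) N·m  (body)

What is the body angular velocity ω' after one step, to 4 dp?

angular accel α = (-0.7286, -0.4125, 1.2222)
new body rate ω' = (-1.5364, 0.9794, -0.3389)

ω' = (-1.5364, 0.9794, -0.3389)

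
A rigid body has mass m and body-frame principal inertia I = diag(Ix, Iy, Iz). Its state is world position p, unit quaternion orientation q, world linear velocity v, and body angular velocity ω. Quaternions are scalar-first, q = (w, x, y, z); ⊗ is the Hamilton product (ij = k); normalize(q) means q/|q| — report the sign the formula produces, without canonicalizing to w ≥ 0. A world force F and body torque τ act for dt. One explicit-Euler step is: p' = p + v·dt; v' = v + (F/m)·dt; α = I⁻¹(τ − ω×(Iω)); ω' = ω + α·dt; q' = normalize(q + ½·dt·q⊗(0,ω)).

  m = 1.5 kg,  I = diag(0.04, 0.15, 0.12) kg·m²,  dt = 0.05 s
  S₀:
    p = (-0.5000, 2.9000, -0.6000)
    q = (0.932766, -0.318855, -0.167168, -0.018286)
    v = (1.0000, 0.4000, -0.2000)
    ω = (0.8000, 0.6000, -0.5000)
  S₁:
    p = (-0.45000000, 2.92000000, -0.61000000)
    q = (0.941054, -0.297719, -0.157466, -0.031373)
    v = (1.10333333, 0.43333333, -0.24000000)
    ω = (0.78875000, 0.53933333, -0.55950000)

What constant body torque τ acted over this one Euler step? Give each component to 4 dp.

ω₁ − ω₀ = (-0.01125000, -0.06066667, -0.05950000)
ω₀×(Iω₀) = (0.0090, 0.0320, 0.0528)
τ = I·(Δω/dt) + ω₀×(Iω₀) = (0.0000, -0.1500, -0.0900)

τ = (0.0000, -0.1500, -0.0900)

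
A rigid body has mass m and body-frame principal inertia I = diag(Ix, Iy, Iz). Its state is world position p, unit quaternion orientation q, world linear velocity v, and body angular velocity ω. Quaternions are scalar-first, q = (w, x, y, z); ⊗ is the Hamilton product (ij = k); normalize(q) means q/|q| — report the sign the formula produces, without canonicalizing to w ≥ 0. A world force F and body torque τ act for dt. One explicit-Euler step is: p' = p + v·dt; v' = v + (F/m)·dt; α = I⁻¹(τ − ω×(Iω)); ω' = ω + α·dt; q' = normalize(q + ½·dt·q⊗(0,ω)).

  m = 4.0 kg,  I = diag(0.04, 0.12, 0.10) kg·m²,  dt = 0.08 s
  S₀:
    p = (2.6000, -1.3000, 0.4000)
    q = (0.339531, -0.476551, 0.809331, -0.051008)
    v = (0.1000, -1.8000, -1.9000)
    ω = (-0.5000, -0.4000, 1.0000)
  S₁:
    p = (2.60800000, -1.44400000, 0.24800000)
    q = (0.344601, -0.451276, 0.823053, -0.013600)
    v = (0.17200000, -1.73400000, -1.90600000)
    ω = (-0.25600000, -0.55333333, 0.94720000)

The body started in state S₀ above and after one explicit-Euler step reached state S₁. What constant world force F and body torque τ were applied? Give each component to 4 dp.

Δv = v₁−v₀ = (0.07200000, 0.06600000, -0.00600000)
m·(v₁−v₀)/dt = (3.6000, 3.3000, -0.3000)
Δω = ω₁−ω₀ = (0.24400000, -0.15333333, -0.05280000)
gyro term ω₀×Iω₀ = (0.0080, 0.0300, 0.0160)
I·α + gyro = (0.1300, -0.2000, -0.0500)

F = (3.6000, 3.3000, -0.3000)
τ = (0.1300, -0.2000, -0.0500)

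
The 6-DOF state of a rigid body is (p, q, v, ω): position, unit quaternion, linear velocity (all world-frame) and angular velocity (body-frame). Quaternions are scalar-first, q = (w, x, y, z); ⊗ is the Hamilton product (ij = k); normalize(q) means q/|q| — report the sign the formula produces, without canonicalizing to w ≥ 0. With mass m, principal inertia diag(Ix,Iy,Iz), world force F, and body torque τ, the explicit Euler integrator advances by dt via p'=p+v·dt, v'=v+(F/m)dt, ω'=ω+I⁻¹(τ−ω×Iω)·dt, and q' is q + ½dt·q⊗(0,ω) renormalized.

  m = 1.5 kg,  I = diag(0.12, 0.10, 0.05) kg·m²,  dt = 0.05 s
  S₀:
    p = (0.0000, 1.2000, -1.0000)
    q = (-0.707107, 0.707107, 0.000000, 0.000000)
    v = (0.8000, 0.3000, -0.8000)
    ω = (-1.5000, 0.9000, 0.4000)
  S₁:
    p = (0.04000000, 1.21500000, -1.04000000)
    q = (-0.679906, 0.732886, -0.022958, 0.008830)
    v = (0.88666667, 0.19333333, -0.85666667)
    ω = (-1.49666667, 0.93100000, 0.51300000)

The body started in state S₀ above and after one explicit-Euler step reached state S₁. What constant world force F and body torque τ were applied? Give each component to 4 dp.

F = (2.6000, -3.2000, -1.7000)
τ = (-0.0100, 0.0200, 0.1400)

v₁ − v₀ = (0.08666667, -0.10666667, -0.05666667)
m·(v₁−v₀)/dt = (2.6000, -3.2000, -1.7000)
rate change Δω = (0.00333333, 0.03100000, 0.11300000)
I·α + gyro = (-0.0100, 0.0200, 0.1400)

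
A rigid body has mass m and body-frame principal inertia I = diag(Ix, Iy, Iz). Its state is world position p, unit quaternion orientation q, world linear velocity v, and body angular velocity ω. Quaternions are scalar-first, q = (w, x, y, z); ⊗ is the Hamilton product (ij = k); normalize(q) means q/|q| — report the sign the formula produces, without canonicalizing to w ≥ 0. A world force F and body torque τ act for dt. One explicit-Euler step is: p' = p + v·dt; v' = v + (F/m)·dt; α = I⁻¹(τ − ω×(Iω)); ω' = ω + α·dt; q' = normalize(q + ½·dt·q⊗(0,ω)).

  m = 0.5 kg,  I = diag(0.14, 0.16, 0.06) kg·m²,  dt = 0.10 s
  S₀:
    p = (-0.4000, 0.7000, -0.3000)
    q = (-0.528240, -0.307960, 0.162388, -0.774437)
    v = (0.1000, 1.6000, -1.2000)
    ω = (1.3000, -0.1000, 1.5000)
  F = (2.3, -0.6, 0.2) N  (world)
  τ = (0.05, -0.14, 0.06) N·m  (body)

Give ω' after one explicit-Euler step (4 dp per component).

ω' = (1.3250, -0.2850, 1.6043)

α = I⁻¹(τ − ω×Iω) = (0.2500, -1.8500, 1.0433)
ω' = ω + α·dt = (1.3250, -0.2850, 1.6043)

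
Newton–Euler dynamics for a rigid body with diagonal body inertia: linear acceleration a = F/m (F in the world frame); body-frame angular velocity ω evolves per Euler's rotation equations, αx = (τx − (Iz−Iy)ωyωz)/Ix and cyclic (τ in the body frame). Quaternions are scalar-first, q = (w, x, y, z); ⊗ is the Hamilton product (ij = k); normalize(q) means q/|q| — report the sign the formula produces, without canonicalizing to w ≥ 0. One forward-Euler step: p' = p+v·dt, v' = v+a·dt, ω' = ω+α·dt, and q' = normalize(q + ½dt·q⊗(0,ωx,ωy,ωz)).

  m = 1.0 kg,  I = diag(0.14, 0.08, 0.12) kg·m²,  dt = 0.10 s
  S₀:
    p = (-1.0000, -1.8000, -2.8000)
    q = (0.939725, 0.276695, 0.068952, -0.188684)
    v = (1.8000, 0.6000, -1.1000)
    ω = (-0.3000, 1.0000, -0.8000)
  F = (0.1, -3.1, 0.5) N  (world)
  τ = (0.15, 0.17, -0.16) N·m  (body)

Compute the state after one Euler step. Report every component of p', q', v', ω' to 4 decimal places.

precession coupling ω×(Iω) = (-0.0320, 0.0048, 0.0180)
α = I⁻¹(τ − ω×Iω) = (1.3000, 2.0650, -1.4833)
new body rate ω' = (-0.1700, 1.2065, -0.9483)
2q̇ = q⊗(0,ω) = (-0.1368907, -0.1483951, 1.2176862, -0.4543994)
updated quaternion q' = (0.9309, 0.2687, 0.1296, -0.2109)
linear accel F/m = (0.1000, -3.1000, 0.5000)
p + v·dt = (-0.8200, -1.7400, -2.9100)
v' = v + a·dt = (1.8100, 0.2900, -1.0500)

p' = (-0.8200, -1.7400, -2.9100)
q' = (0.9309, 0.2687, 0.1296, -0.2109)
v' = (1.8100, 0.2900, -1.0500)
ω' = (-0.1700, 1.2065, -0.9483)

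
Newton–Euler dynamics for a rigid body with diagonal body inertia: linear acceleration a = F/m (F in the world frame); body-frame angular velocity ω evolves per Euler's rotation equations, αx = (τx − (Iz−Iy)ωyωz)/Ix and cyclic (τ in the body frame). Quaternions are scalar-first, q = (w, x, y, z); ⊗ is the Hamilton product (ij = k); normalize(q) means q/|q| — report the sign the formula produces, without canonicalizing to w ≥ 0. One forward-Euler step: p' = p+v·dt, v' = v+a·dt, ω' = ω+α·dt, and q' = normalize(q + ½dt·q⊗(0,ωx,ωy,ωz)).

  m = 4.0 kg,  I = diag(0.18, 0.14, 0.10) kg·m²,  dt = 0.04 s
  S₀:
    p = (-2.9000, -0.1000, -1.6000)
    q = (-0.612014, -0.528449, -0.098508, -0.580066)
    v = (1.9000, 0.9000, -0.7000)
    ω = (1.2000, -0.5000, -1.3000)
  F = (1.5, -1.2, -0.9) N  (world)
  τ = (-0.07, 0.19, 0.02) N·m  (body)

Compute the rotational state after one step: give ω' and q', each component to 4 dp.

ω' = (1.1902, -0.4101, -1.3016)
q' = (-0.6150, -0.5460, -0.1200, -0.5561)

gyro term ω×Iω = (-0.0260, -0.1248, 0.0240)
(τ − ω×Iω)/I = (-0.2444, 2.2486, -0.0400)
ω' = ω + α·dt = (1.1902, -0.4101, -1.3016)
q⊗(0,ω) = (-0.1692010, -0.8963894, -1.0770559, 1.1780523)
q + ½dt·q⊗(0,ω), renormalized = (-0.6150, -0.5460, -0.1200, -0.5561)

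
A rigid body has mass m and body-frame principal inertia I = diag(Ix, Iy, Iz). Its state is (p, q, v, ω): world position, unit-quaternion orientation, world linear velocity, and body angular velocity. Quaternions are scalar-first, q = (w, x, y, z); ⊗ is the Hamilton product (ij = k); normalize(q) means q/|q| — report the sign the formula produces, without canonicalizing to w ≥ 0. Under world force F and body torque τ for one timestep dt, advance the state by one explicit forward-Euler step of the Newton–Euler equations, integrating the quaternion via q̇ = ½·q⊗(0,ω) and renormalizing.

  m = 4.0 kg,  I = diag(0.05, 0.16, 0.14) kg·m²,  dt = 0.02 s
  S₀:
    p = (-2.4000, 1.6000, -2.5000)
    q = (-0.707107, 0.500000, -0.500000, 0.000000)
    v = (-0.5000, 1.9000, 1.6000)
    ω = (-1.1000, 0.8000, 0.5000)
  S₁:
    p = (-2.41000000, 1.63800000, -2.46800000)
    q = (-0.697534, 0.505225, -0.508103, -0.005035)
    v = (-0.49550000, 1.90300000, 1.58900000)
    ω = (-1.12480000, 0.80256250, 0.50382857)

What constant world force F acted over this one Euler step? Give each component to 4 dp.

F = (0.9000, 0.6000, -2.2000)

v₁ − v₀ = (0.00450000, 0.00300000, -0.01100000)
applied force F = (0.9000, 0.6000, -2.2000)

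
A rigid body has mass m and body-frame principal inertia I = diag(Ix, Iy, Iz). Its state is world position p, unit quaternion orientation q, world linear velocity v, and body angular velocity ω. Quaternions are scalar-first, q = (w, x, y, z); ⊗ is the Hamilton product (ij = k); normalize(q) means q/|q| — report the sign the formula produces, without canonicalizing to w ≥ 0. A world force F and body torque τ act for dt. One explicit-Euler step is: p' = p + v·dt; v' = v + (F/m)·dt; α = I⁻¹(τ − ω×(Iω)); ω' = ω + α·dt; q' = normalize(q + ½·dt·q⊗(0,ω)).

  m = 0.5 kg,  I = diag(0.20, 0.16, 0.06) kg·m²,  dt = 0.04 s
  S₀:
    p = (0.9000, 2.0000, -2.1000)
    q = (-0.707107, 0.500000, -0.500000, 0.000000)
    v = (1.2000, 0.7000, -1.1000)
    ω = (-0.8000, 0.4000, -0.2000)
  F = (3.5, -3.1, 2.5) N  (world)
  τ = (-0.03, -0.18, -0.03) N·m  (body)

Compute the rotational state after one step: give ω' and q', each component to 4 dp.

angular accel α = (-0.1900, -1.2650, -0.7133)
ω + α·dt = (-0.8076, 0.3494, -0.2285)
q⊗(0,ω) = (0.6000000, 0.6656856, -0.1828428, -0.0585786)
q' = normalize(q + ½dt·q⊗(0,ω)) = (-0.6950, 0.5132, -0.5036, -0.0012)

ω' = (-0.8076, 0.3494, -0.2285)
q' = (-0.6950, 0.5132, -0.5036, -0.0012)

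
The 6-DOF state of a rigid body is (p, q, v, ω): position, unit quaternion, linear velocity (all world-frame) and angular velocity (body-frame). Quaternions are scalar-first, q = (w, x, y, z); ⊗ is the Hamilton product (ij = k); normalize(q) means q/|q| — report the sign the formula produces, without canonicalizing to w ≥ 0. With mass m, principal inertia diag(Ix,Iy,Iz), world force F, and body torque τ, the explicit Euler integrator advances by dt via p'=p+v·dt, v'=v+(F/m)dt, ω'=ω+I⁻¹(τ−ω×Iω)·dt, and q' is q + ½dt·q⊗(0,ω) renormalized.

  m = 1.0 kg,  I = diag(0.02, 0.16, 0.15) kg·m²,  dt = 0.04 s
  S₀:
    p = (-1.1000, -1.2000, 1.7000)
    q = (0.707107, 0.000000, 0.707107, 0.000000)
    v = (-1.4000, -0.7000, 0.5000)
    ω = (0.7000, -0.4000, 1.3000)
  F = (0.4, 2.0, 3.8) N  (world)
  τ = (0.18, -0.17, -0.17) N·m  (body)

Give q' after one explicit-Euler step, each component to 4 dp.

q' = (0.7124, 0.0283, 0.7011, 0.0085)

Hamilton product q⊗(0,ω) = (0.2828428, 1.4142140, -0.2828428, 0.4242642)
q + ½dt·q⊗(0,ω), renormalized = (0.7124, 0.0283, 0.7011, 0.0085)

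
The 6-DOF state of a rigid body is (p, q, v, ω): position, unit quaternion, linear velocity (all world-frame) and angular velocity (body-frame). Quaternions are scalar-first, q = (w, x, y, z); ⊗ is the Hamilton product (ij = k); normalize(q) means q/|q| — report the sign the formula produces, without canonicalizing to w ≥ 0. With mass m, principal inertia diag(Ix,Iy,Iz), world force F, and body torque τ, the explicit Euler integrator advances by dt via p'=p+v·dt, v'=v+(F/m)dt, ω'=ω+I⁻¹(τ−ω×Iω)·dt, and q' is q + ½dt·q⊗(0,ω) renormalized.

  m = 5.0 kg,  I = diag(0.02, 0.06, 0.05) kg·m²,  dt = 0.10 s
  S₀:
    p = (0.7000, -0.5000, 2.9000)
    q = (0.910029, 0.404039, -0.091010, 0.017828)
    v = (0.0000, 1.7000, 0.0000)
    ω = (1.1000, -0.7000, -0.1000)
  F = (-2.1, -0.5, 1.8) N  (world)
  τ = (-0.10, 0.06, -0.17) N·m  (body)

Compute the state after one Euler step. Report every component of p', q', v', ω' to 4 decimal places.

p' = (0.7000, -0.3300, 2.9000)
q' = (0.8828, 0.4542, -0.1196, 0.0041)
v' = (-0.0420, 1.6900, 0.0360)
ω' = (0.6035, -0.6055, -0.3784)

linear accel F/m = (-0.4200, -0.1000, 0.3600)
p + v·dt = (0.7000, -0.3300, 2.9000)
v' = v + a·dt = (-0.0420, 1.6900, 0.0360)
precession coupling ω×(Iω) = (-0.0007, 0.0033, -0.0308)
angular accel α = (-4.9650, 0.9450, -2.7840)
ω' = ω + α·dt = (0.6035, -0.6055, -0.3784)
q⊗(0,ω) = (-0.5063671, 1.0226125, -0.5770056, -0.2737192)
updated quaternion q' = (0.8828, 0.4542, -0.1196, 0.0041)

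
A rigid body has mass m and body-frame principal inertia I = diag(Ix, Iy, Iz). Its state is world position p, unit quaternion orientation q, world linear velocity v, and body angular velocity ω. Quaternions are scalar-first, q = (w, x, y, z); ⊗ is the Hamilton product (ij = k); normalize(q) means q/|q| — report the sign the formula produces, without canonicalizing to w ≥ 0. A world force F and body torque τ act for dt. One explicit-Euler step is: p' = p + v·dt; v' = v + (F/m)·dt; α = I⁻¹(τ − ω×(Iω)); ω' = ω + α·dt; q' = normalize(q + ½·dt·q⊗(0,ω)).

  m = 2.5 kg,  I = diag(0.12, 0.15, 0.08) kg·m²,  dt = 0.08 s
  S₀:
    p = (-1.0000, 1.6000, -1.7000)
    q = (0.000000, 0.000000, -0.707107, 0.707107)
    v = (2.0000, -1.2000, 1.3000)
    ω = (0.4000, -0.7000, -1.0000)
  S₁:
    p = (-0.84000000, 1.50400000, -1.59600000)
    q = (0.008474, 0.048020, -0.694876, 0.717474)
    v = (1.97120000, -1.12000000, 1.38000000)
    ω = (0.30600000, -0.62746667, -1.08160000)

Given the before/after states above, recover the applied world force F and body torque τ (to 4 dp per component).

F = (-0.9000, 2.5000, 2.5000)
τ = (-0.1900, 0.1200, -0.0900)

velocity change Δv = (-0.02880000, 0.08000000, 0.08000000)
F = m·Δv/dt = (-0.9000, 2.5000, 2.5000)
Δω = ω₁−ω₀ = (-0.09400000, 0.07253333, -0.08160000)
precession coupling = (-0.0490, -0.0160, -0.0084)
τ = I·(Δω/dt) + ω₀×(Iω₀) = (-0.1900, 0.1200, -0.0900)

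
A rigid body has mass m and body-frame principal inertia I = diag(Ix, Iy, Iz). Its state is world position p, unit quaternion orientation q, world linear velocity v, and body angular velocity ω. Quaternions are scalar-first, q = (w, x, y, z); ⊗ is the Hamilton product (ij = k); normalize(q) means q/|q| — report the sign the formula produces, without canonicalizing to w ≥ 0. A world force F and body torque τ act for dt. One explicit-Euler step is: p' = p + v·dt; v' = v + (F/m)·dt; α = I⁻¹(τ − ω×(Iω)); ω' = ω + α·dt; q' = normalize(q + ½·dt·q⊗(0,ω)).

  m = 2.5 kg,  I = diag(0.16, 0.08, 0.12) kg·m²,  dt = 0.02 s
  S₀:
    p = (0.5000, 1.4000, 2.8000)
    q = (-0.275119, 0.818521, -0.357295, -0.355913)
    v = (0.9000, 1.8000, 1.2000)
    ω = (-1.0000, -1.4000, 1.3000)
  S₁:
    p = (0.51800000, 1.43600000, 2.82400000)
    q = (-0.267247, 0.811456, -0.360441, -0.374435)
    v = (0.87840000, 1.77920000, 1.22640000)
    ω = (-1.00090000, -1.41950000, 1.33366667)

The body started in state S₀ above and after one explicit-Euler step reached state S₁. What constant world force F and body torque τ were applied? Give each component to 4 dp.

Δω = ω₁−ω₀ = (-0.00090000, -0.01950000, 0.03366667)
applied torque τ = (-0.0800, -0.1300, 0.0900)
velocity change Δv = (-0.02160000, -0.02080000, 0.02640000)
applied force F = (-2.7000, -2.6000, 3.3000)

F = (-2.7000, -2.6000, 3.3000)
τ = (-0.0800, -0.1300, 0.0900)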